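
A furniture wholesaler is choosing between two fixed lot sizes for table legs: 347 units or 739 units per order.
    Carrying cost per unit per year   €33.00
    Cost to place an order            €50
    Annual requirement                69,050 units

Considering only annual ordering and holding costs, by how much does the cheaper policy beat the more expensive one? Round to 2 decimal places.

€1,190.29

For each Q, cost = (D/Q)·S + (Q/2)·H.
TC(347) = (69,050/347)×50 + (347/2)×33 = €15,675.07
TC(739) = (69,050/739)×50 + (739/2)×33 = €16,865.35
Lots of 347 are cheaper by €1,190.29.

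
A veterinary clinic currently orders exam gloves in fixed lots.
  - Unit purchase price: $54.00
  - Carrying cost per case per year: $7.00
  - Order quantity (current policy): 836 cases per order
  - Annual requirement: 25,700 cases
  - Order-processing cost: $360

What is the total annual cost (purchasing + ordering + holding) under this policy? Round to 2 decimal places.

Orders/yr = 25,700/836 = 30.742; ordering cost = 30.742 × $360 = $11,066.99
Average inventory = 836/2 = 418; holding cost = 418 × $7 = $2,926.00
Purchase cost = D·C = 25,700 × 54 = $1,387,800.00
Total = $11,066.99 + $2,926.00 + $1,387,800.00 = $1,401,792.99

$1,401,792.99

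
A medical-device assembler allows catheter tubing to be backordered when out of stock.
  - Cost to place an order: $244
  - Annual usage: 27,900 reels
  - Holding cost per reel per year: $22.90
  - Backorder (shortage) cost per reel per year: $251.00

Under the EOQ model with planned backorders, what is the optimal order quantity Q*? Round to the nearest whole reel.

Q* = √(2DS/H) · √((H + b)/b)
   = √(2 × 27,900 × 244 / 22.9) · √((22.9 + 251) / 251)
   = 771.071 × 1.0446 ≈ 805.48

805 reels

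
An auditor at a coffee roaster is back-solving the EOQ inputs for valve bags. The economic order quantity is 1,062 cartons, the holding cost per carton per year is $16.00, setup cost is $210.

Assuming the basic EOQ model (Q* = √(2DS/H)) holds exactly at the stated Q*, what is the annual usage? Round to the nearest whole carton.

EOQ relation: Q² = 2DS/H, so rearrange for the unknown.
D = Q²H / (2S) = 1,062² × 16 / (2 × 210) = 42,965.49

42,965 cartons per year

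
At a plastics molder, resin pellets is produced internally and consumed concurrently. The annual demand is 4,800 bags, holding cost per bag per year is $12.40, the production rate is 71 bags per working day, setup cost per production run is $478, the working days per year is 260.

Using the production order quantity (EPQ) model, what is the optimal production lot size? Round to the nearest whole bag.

707 bags

Daily demand d = 4,800/260 = 18.462; p = 71; 1 − d/p = 0.73998
EPQ = √(2DS / (H(1 − d/p)))
    = √(2 × 4,800 × 478 / (12.4 × 0.73998)) ≈ 707.18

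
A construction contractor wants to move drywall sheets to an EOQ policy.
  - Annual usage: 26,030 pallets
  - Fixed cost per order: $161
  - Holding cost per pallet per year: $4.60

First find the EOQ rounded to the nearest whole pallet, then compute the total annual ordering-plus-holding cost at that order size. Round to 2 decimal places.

EOQ = √(2DS/H) = √(2 × 26,030 × 161 / 4.6)
    = √(1,822,100.00) ≈ 1,349.85 → Q = 1,350 pallets
Orders/yr = 26,030/1,350 = 19.281; ordering cost = 19.281 × $161 = $3,104.32
Average inventory = 1,350/2 = 675; holding cost = 675 × $4.6 = $3,105.00
Total = $3,104.32 + $3,105.00 = $6,209.32

$6,209.32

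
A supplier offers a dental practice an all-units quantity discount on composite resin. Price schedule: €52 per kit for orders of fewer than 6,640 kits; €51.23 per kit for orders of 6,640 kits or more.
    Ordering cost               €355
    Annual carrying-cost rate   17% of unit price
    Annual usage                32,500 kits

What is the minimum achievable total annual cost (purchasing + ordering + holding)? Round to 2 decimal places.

€1,695,626.79

H₁ = 17%×€52 = €8.8400;  H₂ = 17%×€51.23 = €8.7091
EOQ₁ = √(2×32,500×355/8.8400) = 1,615.64  (< 6,640, feasible at tier 1)
EOQ₂ = √(2×32,500×355/8.7091) = 1,627.74  (< 6,640 → use Q = 6,640 at tier-2 price)
TC(tier 1 (EOQ₁), Q≈1,615.6) = €1,704,282.26
TC(tier 2, Q≈6,640.0) = €1,695,626.79
Minimum at tier 2: €1,695,626.79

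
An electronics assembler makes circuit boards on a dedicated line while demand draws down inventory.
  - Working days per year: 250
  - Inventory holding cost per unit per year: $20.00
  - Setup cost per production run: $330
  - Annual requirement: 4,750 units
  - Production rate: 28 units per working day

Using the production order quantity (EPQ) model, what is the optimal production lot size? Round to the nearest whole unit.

698 units

Daily demand d = 4,750/250 = 19.000; p = 28; 1 − d/p = 0.32143
EPQ = √(2DS / (H(1 − d/p)))
    = √(2 × 4,750 × 330 / (20 × 0.32143)) ≈ 698.33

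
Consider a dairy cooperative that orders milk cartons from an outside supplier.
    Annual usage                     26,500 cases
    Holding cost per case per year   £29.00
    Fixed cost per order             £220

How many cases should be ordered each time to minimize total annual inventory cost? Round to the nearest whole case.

EOQ = √(2DS/H) = √(2 × 26,500 × 220 / 29)
    = √(402,068.97) ≈ 634.09

634 cases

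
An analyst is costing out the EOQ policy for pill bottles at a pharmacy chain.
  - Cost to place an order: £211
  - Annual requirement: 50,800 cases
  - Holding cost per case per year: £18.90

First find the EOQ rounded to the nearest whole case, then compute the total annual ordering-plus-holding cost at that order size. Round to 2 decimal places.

Optimal lot size Q* = (2 × 50,800 × £211 / £18.9)^½ ≈ 1,065.02 → Q = 1,065 cases
Ordering: D/Q × S = 50,800/1,065 × £211 = £10,064.60
Holding:  Q/2 × H = 1,065/2 × £18.9 = £10,064.25
Total = £10,064.60 + £10,064.25 = £20,128.85

£20,128.85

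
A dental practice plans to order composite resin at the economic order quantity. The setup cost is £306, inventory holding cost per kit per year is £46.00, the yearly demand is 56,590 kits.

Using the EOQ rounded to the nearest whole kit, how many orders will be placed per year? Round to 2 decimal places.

Optimal lot size Q* = (2 × 56,590 × £306 / £46)^½ ≈ 867.69 → Q = 868
Orders per year = D/Q = 56,590 / 868 = 65.196

65.20 orders per year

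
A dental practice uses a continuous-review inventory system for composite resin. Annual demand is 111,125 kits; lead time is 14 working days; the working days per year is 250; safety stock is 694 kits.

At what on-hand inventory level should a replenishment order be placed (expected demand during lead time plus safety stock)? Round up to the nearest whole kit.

Daily demand d = 111,125 / 250 = 444.500 kits/day
Demand during lead time = 444.500 × 14 = 6,223.00
Reorder point = 6,223.00 + 694 = 6,917.00 → round up

6,917 kits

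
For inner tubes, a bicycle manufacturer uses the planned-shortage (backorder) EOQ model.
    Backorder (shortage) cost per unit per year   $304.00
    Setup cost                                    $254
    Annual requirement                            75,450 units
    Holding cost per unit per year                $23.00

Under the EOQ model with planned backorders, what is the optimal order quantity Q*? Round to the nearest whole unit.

Q* = √(2DS/H) · √((H + b)/b)
   = √(2 × 75,450 × 254 / 23) · √((23 + 304) / 304)
   = 1,290.915 × 1.0371 ≈ 1,338.86

1,339 units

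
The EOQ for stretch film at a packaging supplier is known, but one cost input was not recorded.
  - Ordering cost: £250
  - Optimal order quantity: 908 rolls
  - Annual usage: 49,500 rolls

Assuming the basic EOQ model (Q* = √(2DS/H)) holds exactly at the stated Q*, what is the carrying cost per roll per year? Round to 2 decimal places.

£30.02

Since Q* = (2DS/H)^½, squaring gives Q*²·H = 2DS.
H = 2DS / Q² = 2 × 49,500 × 250 / 908² = 30.0195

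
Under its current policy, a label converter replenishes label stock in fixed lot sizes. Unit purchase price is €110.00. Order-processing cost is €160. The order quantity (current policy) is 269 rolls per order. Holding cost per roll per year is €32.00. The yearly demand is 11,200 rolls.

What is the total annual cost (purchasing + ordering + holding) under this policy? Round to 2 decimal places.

€1,242,965.71

Ordering: D/Q × S = 11,200/269 × €160 = €6,661.71
Holding:  Q/2 × H = 269/2 × €32 = €4,304.00
Purchase cost = D·C = 11,200 × 110 = €1,232,000.00
Total = €6,661.71 + €4,304.00 + €1,232,000.00 = €1,242,965.71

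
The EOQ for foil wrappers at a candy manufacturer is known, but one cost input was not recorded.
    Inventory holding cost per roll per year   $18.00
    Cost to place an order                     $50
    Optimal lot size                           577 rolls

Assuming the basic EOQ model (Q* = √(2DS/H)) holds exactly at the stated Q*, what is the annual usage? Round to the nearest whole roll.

From Q* = √(2DS/H) ⇒ Q*² = 2DS/H.
D = Q²H / (2S) = 577² × 18 / (2 × 50) = 59,927.22

59,927 rolls per year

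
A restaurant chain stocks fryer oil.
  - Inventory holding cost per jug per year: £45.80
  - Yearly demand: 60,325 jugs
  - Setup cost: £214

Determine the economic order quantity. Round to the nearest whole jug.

751 jugs

Q* = √(2·D·S / H) = √(2·60,325·214 / 45.8) = √563,735.8 ≈ 750.82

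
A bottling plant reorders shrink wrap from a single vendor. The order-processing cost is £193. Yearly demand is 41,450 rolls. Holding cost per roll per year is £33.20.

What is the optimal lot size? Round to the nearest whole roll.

EOQ = √(2DS/H) = √(2 × 41,450 × 193 / 33.2)
    = √(481,918.67) ≈ 694.20

694 rolls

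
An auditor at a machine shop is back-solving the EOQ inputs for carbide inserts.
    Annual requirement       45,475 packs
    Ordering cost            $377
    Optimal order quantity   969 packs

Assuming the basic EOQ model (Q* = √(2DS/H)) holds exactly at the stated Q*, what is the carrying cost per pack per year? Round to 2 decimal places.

EOQ relation: Q² = 2DS/H, so rearrange for the unknown.
H = 2DS / Q² = 2 × 45,475 × 377 / 969² = 36.5171

$36.52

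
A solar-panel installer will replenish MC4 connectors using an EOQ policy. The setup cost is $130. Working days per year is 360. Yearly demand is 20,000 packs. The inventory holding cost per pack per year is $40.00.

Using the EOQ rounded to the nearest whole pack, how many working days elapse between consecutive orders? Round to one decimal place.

EOQ = √(2DS/H) = √(2 × 20,000 × 130 / 40)
    = √(130,000.00) ≈ 360.56 → Q = 361 packs
Days between orders = 360 / (D/Q) = 360 / 55.402 ≈ 6.498

6.5 days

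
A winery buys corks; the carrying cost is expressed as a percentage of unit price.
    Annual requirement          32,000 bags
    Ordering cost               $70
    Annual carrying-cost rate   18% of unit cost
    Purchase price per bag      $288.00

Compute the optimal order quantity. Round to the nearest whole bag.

Holding cost per bag per year: H = 18% × $288 = $51.8400
Q* = √(2·D·S / H) = √(2·32,000·70 / 51.84) = √86,419.8 ≈ 293.97

294 bags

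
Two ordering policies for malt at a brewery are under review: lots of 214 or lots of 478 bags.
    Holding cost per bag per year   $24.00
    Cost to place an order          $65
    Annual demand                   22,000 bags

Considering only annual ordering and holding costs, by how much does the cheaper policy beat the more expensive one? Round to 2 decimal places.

$522.61

TC(Q) = (D/Q)S + (Q/2)H
TC(214) = (22,000/214)×65 + (214/2)×24 = $9,250.24
TC(478) = (22,000/478)×65 + (478/2)×24 = $8,727.63
Cheaper: Q = 478.  Difference = $522.61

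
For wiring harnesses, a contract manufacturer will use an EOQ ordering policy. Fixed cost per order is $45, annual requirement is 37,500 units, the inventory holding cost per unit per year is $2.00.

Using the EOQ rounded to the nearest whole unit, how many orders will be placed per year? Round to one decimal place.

EOQ = √(2DS/H) = √(2 × 37,500 × 45 / 2)
    = √(1,687,500.00) ≈ 1,299.04 → Q = 1,299
Orders per year = D/Q = 37,500 / 1,299 = 28.868

28.9 orders per year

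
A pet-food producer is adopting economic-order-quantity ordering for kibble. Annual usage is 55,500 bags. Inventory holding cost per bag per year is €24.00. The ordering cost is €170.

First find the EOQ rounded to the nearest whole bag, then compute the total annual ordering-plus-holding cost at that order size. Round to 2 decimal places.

EOQ = √(2DS/H) = √(2 × 55,500 × 170 / 24)
    = √(786,250.00) ≈ 886.71 → Q = 887 bags
Ordering: D/Q × S = 55,500/887 × €170 = €10,636.98
Holding:  Q/2 × H = 887/2 × €24 = €10,644.00
Total = €10,636.98 + €10,644.00 = €21,280.98

€21,280.98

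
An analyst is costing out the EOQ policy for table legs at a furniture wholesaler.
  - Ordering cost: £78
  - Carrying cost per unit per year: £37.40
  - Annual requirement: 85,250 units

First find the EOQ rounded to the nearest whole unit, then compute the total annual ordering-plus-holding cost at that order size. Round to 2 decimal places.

£22,302.08

EOQ = √(2DS/H) = √(2 × 85,250 × 78 / 37.4)
    = √(355,588.24) ≈ 596.31 → Q = 596 units
Annual ordering cost = (D/Q)·S = (85,250/596) × 78 = £11,156.88
Annual holding cost  = (Q/2)·H = (596/2) × 37.4 = £11,145.20
Total = £11,156.88 + £11,145.20 = £22,302.08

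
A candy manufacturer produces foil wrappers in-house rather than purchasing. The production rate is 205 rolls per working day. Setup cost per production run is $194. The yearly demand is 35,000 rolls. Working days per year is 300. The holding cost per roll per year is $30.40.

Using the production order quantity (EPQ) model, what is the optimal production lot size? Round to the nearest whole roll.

1,018 rolls

d = 35,000/300 = 116.6667 rolls/day;  effective holding cost H(1 − d/p) = 30.4·(1 − 116.6667/205) = 13.09919
Q* = √(2DS / H_eff) = √(2·35,000·194 / 13.09919) ≈ 1,018.19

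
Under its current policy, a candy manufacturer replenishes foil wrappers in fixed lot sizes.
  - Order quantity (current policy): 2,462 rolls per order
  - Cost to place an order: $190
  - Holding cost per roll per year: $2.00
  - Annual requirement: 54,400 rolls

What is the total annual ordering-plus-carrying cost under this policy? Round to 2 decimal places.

Annual ordering cost = (D/Q)·S = (54,400/2,462) × 190 = $4,198.21
Annual holding cost  = (Q/2)·H = (2,462/2) × 2 = $2,462.00
Total = $4,198.21 + $2,462.00 = $6,660.21

$6,660.21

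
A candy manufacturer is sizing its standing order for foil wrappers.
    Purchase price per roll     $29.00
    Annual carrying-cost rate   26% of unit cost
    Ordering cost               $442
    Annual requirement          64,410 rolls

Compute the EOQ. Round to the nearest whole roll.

2,748 rolls

Carrying cost H = $29 × 26% = $7.5400/roll/yr
EOQ = √(2DS/H) = √(2 × 64,410 × 442 / 7.54)
    = √(7,551,517.24) ≈ 2,748.00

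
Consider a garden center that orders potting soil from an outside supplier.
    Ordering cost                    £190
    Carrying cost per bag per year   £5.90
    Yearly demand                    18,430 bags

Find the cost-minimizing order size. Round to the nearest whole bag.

1,090 bags

Q* = √(2·D·S / H) = √(2·18,430·190 / 5.9) = √1,187,016.9 ≈ 1,089.50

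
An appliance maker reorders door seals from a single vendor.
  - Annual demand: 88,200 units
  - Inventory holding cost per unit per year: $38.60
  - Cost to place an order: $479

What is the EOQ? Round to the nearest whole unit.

2DS/H = 2·88,200·479/38.6 = 2,189,005.18
EOQ = √2,189,005.18 ≈ 1,479.53

1,480 units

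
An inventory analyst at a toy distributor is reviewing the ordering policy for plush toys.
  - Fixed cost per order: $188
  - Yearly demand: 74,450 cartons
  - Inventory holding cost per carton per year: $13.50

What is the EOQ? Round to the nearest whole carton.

Optimal lot size Q* = (2 × 74,450 × $188 / $13.5)^½ ≈ 1,439.99

1,440 cartons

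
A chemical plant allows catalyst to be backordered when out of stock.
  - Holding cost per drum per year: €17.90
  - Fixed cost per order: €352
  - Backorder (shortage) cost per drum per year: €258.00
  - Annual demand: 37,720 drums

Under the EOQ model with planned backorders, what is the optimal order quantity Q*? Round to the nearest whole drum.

Q* = √(2DS/H) · √((H + b)/b)
   = √(2 × 37,720 × 352 / 17.9) · √((17.9 + 258) / 258)
   = 1,217.995 × 1.0341 ≈ 1,259.54

1,260 drums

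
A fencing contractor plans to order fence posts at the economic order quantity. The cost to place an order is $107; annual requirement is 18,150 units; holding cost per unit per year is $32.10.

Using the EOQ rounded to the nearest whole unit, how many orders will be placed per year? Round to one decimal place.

52.2 orders per year

2DS/H = 2·18,150·107/32.1 = 121,000.00
EOQ = √121,000.00 ≈ 347.85 → Q = 348
N = D/Q = 18,150/348 ≈ 52.155 orders/yr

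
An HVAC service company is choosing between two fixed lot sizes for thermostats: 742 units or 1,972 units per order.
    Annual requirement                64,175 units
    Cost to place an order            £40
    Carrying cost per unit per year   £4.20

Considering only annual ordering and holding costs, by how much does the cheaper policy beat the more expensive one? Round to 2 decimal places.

£425.16

Annual cost at Q: ordering D·S/Q plus holding Q·H/2.
TC(742) = (64,175/742)×40 + (742/2)×4.2 = £5,017.77
TC(1,972) = (64,175/1,972)×40 + (1,972/2)×4.2 = £5,442.92
Cheaper: Q = 742.  Difference = £425.16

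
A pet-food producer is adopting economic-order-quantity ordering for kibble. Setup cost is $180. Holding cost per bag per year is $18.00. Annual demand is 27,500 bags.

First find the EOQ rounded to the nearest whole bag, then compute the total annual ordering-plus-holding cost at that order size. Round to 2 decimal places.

EOQ = √(2DS/H) = √(2 × 27,500 × 180 / 18)
    = √(550,000.00) ≈ 741.62 → Q = 742 bags
Annual ordering cost = (D/Q)·S = (27,500/742) × 180 = $6,671.16
Annual holding cost  = (Q/2)·H = (742/2) × 18 = $6,678.00
Total = $6,671.16 + $6,678.00 = $13,349.16

$13,349.16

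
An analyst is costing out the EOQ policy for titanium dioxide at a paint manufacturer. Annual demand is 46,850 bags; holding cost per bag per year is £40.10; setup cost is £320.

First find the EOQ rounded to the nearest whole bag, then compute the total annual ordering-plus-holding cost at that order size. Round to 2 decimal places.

2DS/H = 2·46,850·320/40.1 = 747,730.67
EOQ = √747,730.67 ≈ 864.71 → Q = 865 bags
Orders/yr = 46,850/865 = 54.162; ordering cost = 54.162 × £320 = £17,331.79
Average inventory = 865/2 = 432.5; holding cost = 432.5 × £40.1 = £17,343.25
Total = £17,331.79 + £17,343.25 = £34,675.04

£34,675.04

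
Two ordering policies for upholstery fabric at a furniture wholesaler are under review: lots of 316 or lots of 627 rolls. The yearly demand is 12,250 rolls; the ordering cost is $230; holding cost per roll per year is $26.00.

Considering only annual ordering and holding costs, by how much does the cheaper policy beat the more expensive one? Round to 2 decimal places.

$379.52

For each Q, cost = (D/Q)·S + (Q/2)·H.
TC(316) = (12,250/316)×230 + (316/2)×26 = $13,024.14
TC(627) = (12,250/627)×230 + (627/2)×26 = $12,644.62
|ΔTC| = |$13,024.14 − $12,644.62| = $379.52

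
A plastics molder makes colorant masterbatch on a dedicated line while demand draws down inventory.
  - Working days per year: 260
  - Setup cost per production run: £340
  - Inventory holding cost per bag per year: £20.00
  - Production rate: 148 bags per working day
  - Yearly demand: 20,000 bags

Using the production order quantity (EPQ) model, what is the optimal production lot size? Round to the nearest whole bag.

Daily demand d = 20,000/260 = 76.923; p = 148; 1 − d/p = 0.48025
EPQ = √(2DS / (H(1 − d/p)))
    = √(2 × 20,000 × 340 / (20 × 0.48025)) ≈ 1,189.93

1,190 bags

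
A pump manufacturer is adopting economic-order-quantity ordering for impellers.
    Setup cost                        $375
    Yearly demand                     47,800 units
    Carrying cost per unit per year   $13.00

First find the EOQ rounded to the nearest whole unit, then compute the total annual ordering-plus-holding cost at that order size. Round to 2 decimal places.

Q* = √(2·D·S / H) = √(2·47,800·375 / 13) = √2,757,692.3 ≈ 1,660.63 → Q = 1,661 units
Orders/yr = 47,800/1,661 = 28.778; ordering cost = 28.778 × $375 = $10,791.69
Average inventory = 1,661/2 = 830.5; holding cost = 830.5 × $13 = $10,796.50
Total = $10,791.69 + $10,796.50 = $21,588.19

$21,588.19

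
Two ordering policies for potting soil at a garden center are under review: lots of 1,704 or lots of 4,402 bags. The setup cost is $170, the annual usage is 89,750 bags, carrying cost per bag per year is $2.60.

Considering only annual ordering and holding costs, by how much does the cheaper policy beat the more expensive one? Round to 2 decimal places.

For each Q, cost = (D/Q)·S + (Q/2)·H.
TC(1,704) = (89,750/1,704)×170 + (1,704/2)×2.6 = $11,169.13
TC(4,402) = (89,750/4,402)×170 + (4,402/2)×2.6 = $9,188.64
|ΔTC| = |$11,169.13 − $9,188.64| = $1,980.49

$1,980.49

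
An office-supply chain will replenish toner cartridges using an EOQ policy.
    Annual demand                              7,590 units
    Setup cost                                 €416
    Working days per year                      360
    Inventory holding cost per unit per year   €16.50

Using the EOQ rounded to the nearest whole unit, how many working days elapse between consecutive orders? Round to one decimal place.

Q* = √(2·D·S / H) = √(2·7,590·416 / 16.5) = √382,720.0 ≈ 618.64 → Q = 619 units
Cycle time = (working days × Q)/D = (360 × 619) / 7,590 = 29.360 days

29.4 days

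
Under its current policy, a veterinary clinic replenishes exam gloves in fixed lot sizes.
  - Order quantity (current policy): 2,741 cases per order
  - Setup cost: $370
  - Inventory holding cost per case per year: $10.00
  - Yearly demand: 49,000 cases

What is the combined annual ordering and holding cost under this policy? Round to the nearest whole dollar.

$20,319

Orders/yr = 49,000/2,741 = 17.877; ordering cost = 17.877 × $370 = $6,614.37
Average inventory = 2,741/2 = 1370.5; holding cost = 1370.5 × $10 = $13,705.00
Total = $6,614.37 + $13,705.00 = $20,319.37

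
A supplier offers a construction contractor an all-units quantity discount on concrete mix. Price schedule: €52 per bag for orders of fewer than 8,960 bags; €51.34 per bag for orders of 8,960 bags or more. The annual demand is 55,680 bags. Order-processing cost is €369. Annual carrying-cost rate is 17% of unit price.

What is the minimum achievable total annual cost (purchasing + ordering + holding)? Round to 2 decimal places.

H₁ = 17%×€52 = €8.8400;  H₂ = 17%×€51.34 = €8.7278
EOQ₁ = √(2×55,680×369/8.8400) = 2,156.01  (< 8,960, feasible at tier 1)
EOQ₂ = √(2×55,680×369/8.7278) = 2,169.83  (< 8,960 → use Q = 8,960 at tier-2 price)
TC(tier 1 (EOQ₁), Q≈2,156.0) = €2,914,419.17
TC(tier 2, Q≈8,960.0) = €2,900,004.82
Minimum at tier 2: €2,900,004.82

€2,900,004.82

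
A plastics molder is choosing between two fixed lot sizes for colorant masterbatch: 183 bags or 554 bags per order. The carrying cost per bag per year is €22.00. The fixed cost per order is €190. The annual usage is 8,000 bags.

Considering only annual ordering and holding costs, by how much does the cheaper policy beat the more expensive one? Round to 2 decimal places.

For each Q, cost = (D/Q)·S + (Q/2)·H.
TC(183) = (8,000/183)×190 + (183/2)×22 = €10,319.01
TC(554) = (8,000/554)×190 + (554/2)×22 = €8,837.68
|ΔTC| = |€10,319.01 − €8,837.68| = €1,481.33

€1,481.33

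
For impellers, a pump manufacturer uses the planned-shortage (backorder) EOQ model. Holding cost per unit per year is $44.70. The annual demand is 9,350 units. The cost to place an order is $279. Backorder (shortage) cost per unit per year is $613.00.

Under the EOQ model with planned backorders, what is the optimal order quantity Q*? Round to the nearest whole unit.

Basic EOQ = √(2·9,350·279/44.7) = 341.640
Backorder adjustment √((H+b)/b) = √((44.7+613)/613) = 1.0358
Q* = 341.640 × 1.0358 ≈ 353.88

354 units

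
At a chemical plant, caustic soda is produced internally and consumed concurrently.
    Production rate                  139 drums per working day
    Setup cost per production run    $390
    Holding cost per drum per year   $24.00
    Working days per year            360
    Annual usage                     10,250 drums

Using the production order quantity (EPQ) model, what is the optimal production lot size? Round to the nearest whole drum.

647 drums

d = 10,250/360 = 28.4722 drums/day;  effective holding cost H(1 − d/p) = 24·(1 − 28.4722/139) = 19.08393
Q* = √(2DS / H_eff) = √(2·10,250·390 / 19.08393) ≈ 647.25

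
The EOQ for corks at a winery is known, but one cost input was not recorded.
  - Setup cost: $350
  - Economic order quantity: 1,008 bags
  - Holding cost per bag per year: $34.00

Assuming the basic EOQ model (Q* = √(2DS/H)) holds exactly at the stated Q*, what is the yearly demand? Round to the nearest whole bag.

49,352 bags per year

EOQ relation: Q² = 2DS/H, so rearrange for the unknown.
D = Q²H / (2S) = 1,008² × 34 / (2 × 350) = 49,351.68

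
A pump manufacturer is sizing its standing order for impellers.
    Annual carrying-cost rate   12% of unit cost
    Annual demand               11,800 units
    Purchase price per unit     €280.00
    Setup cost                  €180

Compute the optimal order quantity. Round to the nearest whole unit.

356 units

Holding cost per unit per year: H = 12% × €280 = €33.6000
Q* = √(2·D·S / H) = √(2·11,800·180 / 33.6) = √126,428.6 ≈ 355.57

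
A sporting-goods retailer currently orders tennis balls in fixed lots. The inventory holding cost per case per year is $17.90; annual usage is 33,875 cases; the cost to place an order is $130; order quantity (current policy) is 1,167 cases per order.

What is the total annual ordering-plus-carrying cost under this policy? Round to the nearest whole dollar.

Annual ordering cost = (D/Q)·S = (33,875/1,167) × 130 = $3,773.56
Annual holding cost  = (Q/2)·H = (1,167/2) × 17.9 = $10,444.65
Total = $3,773.56 + $10,444.65 = $14,218.21

$14,218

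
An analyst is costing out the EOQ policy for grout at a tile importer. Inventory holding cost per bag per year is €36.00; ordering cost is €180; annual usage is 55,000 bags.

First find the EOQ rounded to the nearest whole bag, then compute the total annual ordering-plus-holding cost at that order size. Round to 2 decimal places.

€26,698.32

EOQ = √(2DS/H) = √(2 × 55,000 × 180 / 36)
    = √(550,000.00) ≈ 741.62 → Q = 742 bags
Ordering: D/Q × S = 55,000/742 × €180 = €13,342.32
Holding:  Q/2 × H = 742/2 × €36 = €13,356.00
Total = €13,342.32 + €13,356.00 = €26,698.32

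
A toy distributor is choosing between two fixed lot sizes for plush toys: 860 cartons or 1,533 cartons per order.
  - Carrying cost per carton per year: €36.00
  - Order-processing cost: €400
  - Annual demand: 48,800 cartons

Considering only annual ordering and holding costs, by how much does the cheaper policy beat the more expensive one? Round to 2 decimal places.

TC(Q) = (D/Q)S + (Q/2)H
TC(860) = (48,800/860)×400 + (860/2)×36 = €38,177.67
TC(1,533) = (48,800/1,533)×400 + (1,533/2)×36 = €40,327.20
Cheaper: Q = 860.  Difference = €2,149.53

€2,149.53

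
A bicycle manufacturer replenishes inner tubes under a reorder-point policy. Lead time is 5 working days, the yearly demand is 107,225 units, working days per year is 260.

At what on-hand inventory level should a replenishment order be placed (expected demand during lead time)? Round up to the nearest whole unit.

Daily demand d = 107,225 / 260 = 412.404 units/day
Demand during lead time = 412.404 × 5 = 2,062.02
Reorder point = 2,062.02 → round up

2,063 units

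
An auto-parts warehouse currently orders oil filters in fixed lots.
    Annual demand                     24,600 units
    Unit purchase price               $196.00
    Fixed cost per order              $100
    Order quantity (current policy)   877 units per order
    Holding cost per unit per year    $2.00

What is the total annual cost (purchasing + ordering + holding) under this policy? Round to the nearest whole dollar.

Annual ordering cost = (D/Q)·S = (24,600/877) × 100 = $2,805.02
Annual holding cost  = (Q/2)·H = (877/2) × 2 = $877.00
Purchase cost = D·C = 24,600 × 196 = $4,821,600.00
Total = $2,805.02 + $877.00 + $4,821,600.00 = $4,825,282.02

$4,825,282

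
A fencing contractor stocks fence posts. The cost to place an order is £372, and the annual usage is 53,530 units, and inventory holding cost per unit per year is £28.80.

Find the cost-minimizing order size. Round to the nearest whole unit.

1,176 units

EOQ = √(2DS/H) = √(2 × 53,530 × 372 / 28.8)
    = √(1,382,858.33) ≈ 1,175.95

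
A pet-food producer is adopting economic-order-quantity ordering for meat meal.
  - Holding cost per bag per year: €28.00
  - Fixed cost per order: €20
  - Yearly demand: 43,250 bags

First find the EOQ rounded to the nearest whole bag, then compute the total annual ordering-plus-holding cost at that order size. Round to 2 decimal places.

€6,959.90

Q* = √(2·D·S / H) = √(2·43,250·20 / 28) = √61,785.7 ≈ 248.57 → Q = 249 bags
Ordering: D/Q × S = 43,250/249 × €20 = €3,473.90
Holding:  Q/2 × H = 249/2 × €28 = €3,486.00
Total = €3,473.90 + €3,486.00 = €6,959.90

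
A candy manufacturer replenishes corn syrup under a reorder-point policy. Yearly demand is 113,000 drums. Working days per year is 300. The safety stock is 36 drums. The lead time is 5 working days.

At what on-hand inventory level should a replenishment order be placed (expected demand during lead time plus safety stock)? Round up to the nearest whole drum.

1,920 drums

Daily demand d = 113,000 / 300 = 376.667 drums/day
Demand during lead time = 376.667 × 5 = 1,883.33
Reorder point = 1,883.33 + 36 = 1,919.33 → round up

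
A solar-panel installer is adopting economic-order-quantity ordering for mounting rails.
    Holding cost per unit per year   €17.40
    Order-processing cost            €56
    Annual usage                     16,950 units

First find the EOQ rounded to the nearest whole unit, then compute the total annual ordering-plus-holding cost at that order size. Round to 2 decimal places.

EOQ = √(2DS/H) = √(2 × 16,950 × 56 / 17.4)
    = √(109,103.45) ≈ 330.31 → Q = 330 units
Annual ordering cost = (D/Q)·S = (16,950/330) × 56 = €2,876.36
Annual holding cost  = (Q/2)·H = (330/2) × 17.4 = €2,871.00
Total = €2,876.36 + €2,871.00 = €5,747.36

€5,747.36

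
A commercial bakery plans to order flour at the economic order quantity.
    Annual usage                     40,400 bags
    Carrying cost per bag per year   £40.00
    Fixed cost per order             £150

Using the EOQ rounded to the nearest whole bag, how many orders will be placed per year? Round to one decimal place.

73.5 orders per year

Optimal lot size Q* = (2 × 40,400 × £150 / £40)^½ ≈ 550.45 → Q = 550
N = D/Q = 40,400/550 ≈ 73.455 orders/yr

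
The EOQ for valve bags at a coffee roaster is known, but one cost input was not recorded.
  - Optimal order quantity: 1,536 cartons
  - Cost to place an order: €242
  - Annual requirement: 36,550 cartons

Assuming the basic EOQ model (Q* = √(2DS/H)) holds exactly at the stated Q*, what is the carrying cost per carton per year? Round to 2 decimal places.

From Q* = √(2DS/H) ⇒ Q*² = 2DS/H.
H = 2DS / Q² = 2 × 36,550 × 242 / 1,536² = 7.4981

€7.50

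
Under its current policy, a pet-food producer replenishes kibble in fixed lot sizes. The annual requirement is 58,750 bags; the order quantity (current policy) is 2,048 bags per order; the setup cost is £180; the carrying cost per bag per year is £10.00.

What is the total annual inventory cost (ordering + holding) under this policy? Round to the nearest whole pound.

Ordering: D/Q × S = 58,750/2,048 × £180 = £5,163.57
Holding:  Q/2 × H = 2,048/2 × £10 = £10,240.00
Total = £5,163.57 + £10,240.00 = £15,403.57

£15,404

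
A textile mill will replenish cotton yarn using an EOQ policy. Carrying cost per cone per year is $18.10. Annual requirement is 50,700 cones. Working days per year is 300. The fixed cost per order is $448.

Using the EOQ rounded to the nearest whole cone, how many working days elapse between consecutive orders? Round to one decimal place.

Optimal lot size Q* = (2 × 50,700 × $448 / $18.1)^½ ≈ 1,584.23 → Q = 1,584 cones
Cycle time = (working days × Q)/D = (300 × 1,584) / 50,700 = 9.373 days

9.4 days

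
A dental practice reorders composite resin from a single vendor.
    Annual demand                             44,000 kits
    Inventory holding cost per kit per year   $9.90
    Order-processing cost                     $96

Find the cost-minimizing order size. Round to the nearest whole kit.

924 kits

2DS/H = 2·44,000·96/9.9 = 853,333.33
EOQ = √853,333.33 ≈ 923.76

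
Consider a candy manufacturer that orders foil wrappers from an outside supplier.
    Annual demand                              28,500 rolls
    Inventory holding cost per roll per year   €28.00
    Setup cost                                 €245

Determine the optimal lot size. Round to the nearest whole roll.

Q* = √(2·D·S / H) = √(2·28,500·245 / 28) = √498,750.0 ≈ 706.22

706 rolls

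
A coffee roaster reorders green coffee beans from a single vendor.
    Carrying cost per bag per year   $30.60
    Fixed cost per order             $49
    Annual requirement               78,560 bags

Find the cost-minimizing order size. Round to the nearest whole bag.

502 bags

EOQ = √(2DS/H) = √(2 × 78,560 × 49 / 30.6)
    = √(251,597.39) ≈ 501.59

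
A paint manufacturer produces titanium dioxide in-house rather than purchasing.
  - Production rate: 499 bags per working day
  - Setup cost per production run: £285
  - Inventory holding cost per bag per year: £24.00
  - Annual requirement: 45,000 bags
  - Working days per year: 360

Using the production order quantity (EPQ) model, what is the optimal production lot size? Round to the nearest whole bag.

1,194 bags

Daily demand d = 45,000/360 = 125.000; p = 499; 1 − d/p = 0.74950
EPQ = √(2DS / (H(1 − d/p)))
    = √(2 × 45,000 × 285 / (24 × 0.74950)) ≈ 1,194.13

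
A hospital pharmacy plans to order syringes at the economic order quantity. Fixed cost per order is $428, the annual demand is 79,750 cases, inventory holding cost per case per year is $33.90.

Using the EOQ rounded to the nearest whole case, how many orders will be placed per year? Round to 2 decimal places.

Optimal lot size Q* = (2 × 79,750 × $428 / $33.9)^½ ≈ 1,419.07 → Q = 1,419
Orders per year = D/Q = 79,750 / 1,419 = 56.202

56.20 orders per year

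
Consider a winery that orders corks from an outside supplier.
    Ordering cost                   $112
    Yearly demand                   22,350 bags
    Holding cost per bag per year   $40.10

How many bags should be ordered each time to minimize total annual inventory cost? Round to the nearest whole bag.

Optimal lot size Q* = (2 × 22,350 × $112 / $40.1)^½ ≈ 353.34

353 bags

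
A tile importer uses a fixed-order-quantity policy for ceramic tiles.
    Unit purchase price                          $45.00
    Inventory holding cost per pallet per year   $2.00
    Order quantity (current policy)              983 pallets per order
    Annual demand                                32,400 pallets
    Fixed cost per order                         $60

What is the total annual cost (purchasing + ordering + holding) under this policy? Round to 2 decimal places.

$1,460,960.62

Orders/yr = 32,400/983 = 32.960; ordering cost = 32.960 × $60 = $1,977.62
Average inventory = 983/2 = 491.5; holding cost = 491.5 × $2 = $983.00
Purchase cost = D·C = 32,400 × 45 = $1,458,000.00
Total = $1,977.62 + $983.00 + $1,458,000.00 = $1,460,960.62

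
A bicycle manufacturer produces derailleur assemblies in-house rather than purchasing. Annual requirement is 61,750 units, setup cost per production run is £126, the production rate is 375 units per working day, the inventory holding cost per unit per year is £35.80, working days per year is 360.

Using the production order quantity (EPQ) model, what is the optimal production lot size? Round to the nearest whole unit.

895 units

d = 61,750/360 = 171.5278 units/day;  effective holding cost H(1 − d/p) = 35.8·(1 − 171.5278/375) = 19.42481
Q* = √(2DS / H_eff) = √(2·61,750·126 / 19.42481) ≈ 895.04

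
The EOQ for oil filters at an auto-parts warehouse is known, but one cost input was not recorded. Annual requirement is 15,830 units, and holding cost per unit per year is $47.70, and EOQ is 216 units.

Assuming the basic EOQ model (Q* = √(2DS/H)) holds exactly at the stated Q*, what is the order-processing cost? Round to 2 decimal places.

$70.29

Since Q* = (2DS/H)^½, squaring gives Q*²·H = 2DS.
S = Q²H / (2D) = 216² × 47.7 / (2 × 15,830) = 70.2935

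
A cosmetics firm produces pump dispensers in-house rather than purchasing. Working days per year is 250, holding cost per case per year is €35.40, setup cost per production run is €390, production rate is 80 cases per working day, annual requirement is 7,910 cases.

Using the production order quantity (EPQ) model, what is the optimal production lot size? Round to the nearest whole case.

537 cases

Daily demand d = 7,910/250 = 31.640; p = 80; 1 − d/p = 0.60450
EPQ = √(2DS / (H(1 − d/p)))
    = √(2 × 7,910 × 390 / (35.4 × 0.60450)) ≈ 536.95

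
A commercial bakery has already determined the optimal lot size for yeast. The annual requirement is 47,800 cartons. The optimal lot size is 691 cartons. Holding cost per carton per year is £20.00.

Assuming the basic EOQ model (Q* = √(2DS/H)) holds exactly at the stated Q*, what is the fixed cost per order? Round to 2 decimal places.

Since Q* = (2DS/H)^½, squaring gives Q*²·H = 2DS.
S = Q²H / (2D) = 691² × 20 / (2 × 47,800) = 99.8914

£99.89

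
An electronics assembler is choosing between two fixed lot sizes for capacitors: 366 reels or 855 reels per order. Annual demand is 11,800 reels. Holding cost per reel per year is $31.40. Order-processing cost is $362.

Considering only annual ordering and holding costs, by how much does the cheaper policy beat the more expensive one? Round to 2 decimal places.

$1,002.29

TC(Q) = (D/Q)S + (Q/2)H
TC(366) = (11,800/366)×362 + (366/2)×31.4 = $17,417.24
TC(855) = (11,800/855)×362 + (855/2)×31.4 = $18,419.52
|ΔTC| = |$17,417.24 − $18,419.52| = $1,002.29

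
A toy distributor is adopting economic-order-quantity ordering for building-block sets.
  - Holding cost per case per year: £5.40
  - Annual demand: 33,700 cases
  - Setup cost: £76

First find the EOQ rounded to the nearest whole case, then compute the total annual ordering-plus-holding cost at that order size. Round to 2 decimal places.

£5,259.37

Optimal lot size Q* = (2 × 33,700 × £76 / £5.4)^½ ≈ 973.96 → Q = 974 cases
Orders/yr = 33,700/974 = 34.600; ordering cost = 34.600 × £76 = £2,629.57
Average inventory = 974/2 = 487; holding cost = 487 × £5.4 = £2,629.80
Total = £2,629.57 + £2,629.80 = £5,259.37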